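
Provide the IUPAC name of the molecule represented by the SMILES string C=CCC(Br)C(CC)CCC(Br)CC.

4,8-dibromo-5-ethyldec-1-ene

The longest carbon chain that includes the multiple bond has 10 carbons, so the parent hydride is decane.
There is one C=C double bond, indicated by the ending -ene.
The numbering direction is chosen so that numbering from this end puts the double bond at C-1 rather than C-9.
With this numbering: the double bond between C-1 and C-2; bromo groups at C-4 and C-8; an ethyl group at C-5.
The substituents are ordered alphabetically, ignoring any di-/tri- multipliers.
Assembling the pieces gives 4,8-dibromo-5-ethyldec-1-ene.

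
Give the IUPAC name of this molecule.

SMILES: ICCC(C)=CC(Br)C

The longest chain bearing the multiple bond is 6 carbons long (hexane).
A C=C double bond in the chain gives the infix -ene-.
Number the chain so that the substituent locant set {1,3,5} is lower than {2,4,6} at the first point of difference.
That gives the double bond between C-3 and C-4; a bromo group at C-5; an iodo group at C-1; a methyl group at C-3.
Prefixes are listed alphabetically: bromo, iodo, methyl.
Putting it together: 5-bromo-1-iodo-3-methylhex-3-ene.

5-bromo-1-iodo-3-methylhex-3-ene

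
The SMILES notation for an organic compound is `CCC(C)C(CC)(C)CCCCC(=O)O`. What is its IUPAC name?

6-ethyl-6,7-dimethylnonanoic acid

The longest carbon chain that includes the –COOH group has 9 carbons, so the parent hydride is nonane.
The principal characteristic group is a carboxylic acid (terminal –COOH), named with the suffix -oic acid.
Choose the numbering such that the carboxylic acid carbon is C-1 by definition.
That gives an ethyl group at C-6; methyl groups at C-6 and C-7.
Prefixes are listed alphabetically: ethyl, methyl.
Assembling the pieces gives 6-ethyl-6,7-dimethylnonanoic acid.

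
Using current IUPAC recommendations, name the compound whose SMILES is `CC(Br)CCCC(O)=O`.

5-bromohexanoic acid

Counting along the main chain through the –COOH group gives 6 carbons: the parent is hexane.
The highest-priority functional group is a carboxylic acid (terminal –COOH), so the name ends in -oic acid.
Number the chain so that the carboxylic acid carbon is C-1 by definition.
That gives a bromo group at C-5.
Putting it together: 5-bromohexanoic acid.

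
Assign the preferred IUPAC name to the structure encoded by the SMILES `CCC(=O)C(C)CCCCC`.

The longest carbon chain that includes the carbonyl has 9 carbons, so the parent hydride is nonane.
The principal characteristic group is a ketone (C=O on an internal carbon), named with the suffix -one.
Choose the numbering such that numbering from this end puts the carbonyl group at C-3 rather than C-7.
That gives the carbonyl at C-3; a methyl group at C-4.
Assembling the pieces gives 4-methylnonan-3-one.

4-methylnonan-3-one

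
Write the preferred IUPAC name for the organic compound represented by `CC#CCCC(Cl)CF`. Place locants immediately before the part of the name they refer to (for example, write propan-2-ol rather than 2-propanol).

6-chloro-7-fluorohept-2-yne

The longest chain bearing the multiple bond is 7 carbons long (heptane).
A C≡C triple bond in the chain gives the infix -yne-.
Number the chain so that numbering from this end puts the triple bond at C-2 rather than C-5.
With this numbering: the triple bond between C-2 and C-3; a chloro group at C-6; a fluoro group at C-7.
Substituent prefixes are cited in alphabetical order (multiplying prefixes like di-/tri- are ignored for ordering).
Assembling the pieces gives 6-chloro-7-fluorohept-2-yne.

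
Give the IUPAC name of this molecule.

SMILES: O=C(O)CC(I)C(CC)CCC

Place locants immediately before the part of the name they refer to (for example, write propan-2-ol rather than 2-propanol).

The longest carbon chain that includes the –COOH group has 7 carbons, so the parent hydride is heptane.
The highest-priority functional group is a carboxylic acid (terminal –COOH), so the name ends in -oic acid.
The numbering direction is chosen so that the carboxylic acid carbon is C-1 by definition.
That gives an ethyl group at C-4; an iodo group at C-3.
Substituent prefixes are cited in alphabetical order (multiplying prefixes like di-/tri- are ignored for ordering).
The name is 4-ethyl-3-iodoheptanoic acid.

4-ethyl-3-iodoheptanoic acid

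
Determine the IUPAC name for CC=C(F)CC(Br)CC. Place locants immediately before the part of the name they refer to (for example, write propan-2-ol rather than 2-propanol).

5-bromo-3-fluorohept-2-ene

The longest carbon chain that includes the multiple bond has 7 carbons, so the parent hydride is heptane.
A C=C double bond in the chain gives the infix -ene-.
The numbering direction is chosen so that numbering from this end puts the double bond at C-2 rather than C-5.
This places the double bond between C-2 and C-3; a bromo group at C-5; a fluoro group at C-3.
Substituent prefixes are cited in alphabetical order (multiplying prefixes like di-/tri- are ignored for ordering).
Assembling the pieces gives 5-bromo-3-fluorohept-2-ene.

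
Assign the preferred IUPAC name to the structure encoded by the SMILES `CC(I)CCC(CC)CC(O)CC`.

5-ethyl-8-iodononan-3-ol

The longest chain bearing the –OH group is 9 carbons long (nonane).
An alcohol (–OH) is the principal characteristic group, giving the suffix -ol.
The numbering direction is chosen so that numbering from this end puts the hydroxyl group at C-3 rather than C-7.
With this numbering: the hydroxyl at C-3; an ethyl group at C-5; an iodo group at C-8.
Substituent prefixes are cited in alphabetical order (multiplying prefixes like di-/tri- are ignored for ordering).
Putting it together: 5-ethyl-8-iodononan-3-ol.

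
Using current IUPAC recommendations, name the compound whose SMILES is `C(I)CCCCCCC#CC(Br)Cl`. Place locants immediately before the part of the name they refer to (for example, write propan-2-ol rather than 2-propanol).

1-bromo-1-chloro-10-iododec-2-yne

Counting along the main chain through the multiple bond gives 10 carbons: the parent is decane.
The chain contains a C≡C triple bond, so the unsaturation ending is -yne.
The numbering direction is chosen so that numbering from this end puts the triple bond at C-2 rather than C-8.
This places the triple bond between C-2 and C-3; a bromo group at C-1; a chloro group at C-1; an iodo group at C-10.
The substituents are ordered alphabetically, ignoring any di-/tri- multipliers.
Assembling the pieces gives 1-bromo-1-chloro-10-iododec-2-yne.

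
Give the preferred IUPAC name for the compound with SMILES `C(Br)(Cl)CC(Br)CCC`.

1,3-dibromo-1-chlorohexane

The longest carbon chain is 6 atoms: the parent is hexane.
Number the chain so that the substituent locant set {1,1,3} is lower than {4,6,6} at the first point of difference.
With this numbering: bromo groups at C-1 and C-3; a chloro group at C-1.
The substituents are ordered alphabetically, ignoring any di-/tri- multipliers.
The name is 1,3-dibromo-1-chlorohexane.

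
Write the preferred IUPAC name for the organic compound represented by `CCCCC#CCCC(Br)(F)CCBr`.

9,11-dibromo-9-fluoroundec-5-yne

The longest carbon chain that includes the multiple bond has 11 carbons, so the parent hydride is undecane.
The chain contains a C≡C triple bond, so the unsaturation ending is -yne.
Number the chain so that numbering from this end puts the triple bond at C-5 rather than C-6.
This places the triple bond between C-5 and C-6; bromo groups at C-9 and C-11; a fluoro group at C-9.
Prefixes are listed alphabetically: bromo, fluoro.
The name is 9,11-dibromo-9-fluoroundec-5-yne.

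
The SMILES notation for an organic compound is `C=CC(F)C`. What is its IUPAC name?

The longest carbon chain that includes the multiple bond has 4 carbons, so the parent hydride is butane.
There is one C=C double bond, indicated by the ending -ene.
Number the chain so that numbering from this end puts the double bond at C-1 rather than C-3.
With this numbering: the double bond between C-1 and C-2; a fluoro group at C-3.
Putting it together: 3-fluorobut-1-ene.

3-fluorobut-1-ene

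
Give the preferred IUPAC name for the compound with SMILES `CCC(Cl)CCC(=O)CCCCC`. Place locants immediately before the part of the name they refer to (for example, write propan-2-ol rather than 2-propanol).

The longest chain bearing the carbonyl is 11 carbons long (undecane).
The highest-priority functional group is a ketone (C=O on an internal carbon), so the name ends in -one.
The numbering direction is chosen so that the substituent locant set {3} is lower than {9} at the first point of difference.
This places the carbonyl at C-6; a chloro group at C-3.
Putting it together: 3-chloroundecan-6-one.

3-chloroundecan-6-one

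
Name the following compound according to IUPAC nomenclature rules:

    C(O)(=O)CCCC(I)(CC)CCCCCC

5-ethyl-5-iodoundecanoic acid

The longest chain bearing the –COOH group is 11 carbons long (undecane).
A carboxylic acid (terminal –COOH) is the principal characteristic group, giving the suffix -oic acid.
Number the chain so that the carboxylic acid carbon is C-1 by definition.
That gives an ethyl group at C-5; an iodo group at C-5.
Prefixes are listed alphabetically: ethyl, iodo.
The name is 5-ethyl-5-iodoundecanoic acid.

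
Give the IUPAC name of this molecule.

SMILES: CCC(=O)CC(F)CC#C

5-fluorooct-7-yn-3-one

Counting along the main chain through the carbonyl and the multiple bond gives 8 carbons: the parent is octane.
The highest-priority functional group is a ketone (C=O on an internal carbon), so the name ends in -one.
The chain contains a C≡C triple bond, so the unsaturation ending is -yne.
Choose the numbering such that numbering from this end puts the carbonyl group at C-3 rather than C-6.
With this numbering: the carbonyl at C-3; the triple bond between C-7 and C-8; a fluoro group at C-5.
The name is 5-fluorooct-7-yn-3-one.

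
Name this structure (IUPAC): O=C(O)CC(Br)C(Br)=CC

The longest chain bearing the –COOH group and the multiple bond is 6 carbons long (hexane).
The principal characteristic group is a carboxylic acid (terminal –COOH), named with the suffix -oic acid.
There is one C=C double bond, indicated by the ending -ene.
Number the chain so that the carboxylic acid carbon is C-1 by definition.
With this numbering: the double bond between C-4 and C-5; bromo groups at C-3 and C-4.
Assembling the pieces gives 3,4-dibromohex-4-enoic acid.

3,4-dibromohex-4-enoic acid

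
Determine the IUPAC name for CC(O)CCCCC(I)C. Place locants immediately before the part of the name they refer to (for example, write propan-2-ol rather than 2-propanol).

The longest chain bearing the –OH group is 8 carbons long (octane).
The highest-priority functional group is an alcohol (–OH), so the name ends in -ol.
Choose the numbering such that numbering from this end puts the hydroxyl group at C-2 rather than C-7.
With this numbering: the hydroxyl at C-2; an iodo group at C-7.
Putting it together: 7-iodooctan-2-ol.

7-iodooctan-2-ol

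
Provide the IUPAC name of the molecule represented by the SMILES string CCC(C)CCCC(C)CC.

The longest carbon chain is 9 atoms: the parent is nonane.
Numbering from either end gives identical locants here.
This places methyl groups at C-3 and C-7.
The name is 3,7-dimethylnonane.

3,7-dimethylnonane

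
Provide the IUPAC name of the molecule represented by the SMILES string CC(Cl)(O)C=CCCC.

Counting along the main chain through the –OH group and the multiple bond gives 7 carbons: the parent is heptane.
An alcohol (–OH) is the principal characteristic group, giving the suffix -ol.
A C=C double bond in the chain gives the infix -ene-.
The numbering direction is chosen so that numbering from this end puts the hydroxyl group at C-2 rather than C-6.
This places the hydroxyl at C-2; the double bond between C-3 and C-4; a chloro group at C-2.
Assembling the pieces gives 2-chlorohept-3-en-2-ol.

2-chlorohept-3-en-2-ol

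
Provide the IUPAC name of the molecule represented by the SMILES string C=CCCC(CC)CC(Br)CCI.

The longest chain bearing the multiple bond is 9 carbons long (nonane).
A C=C double bond in the chain gives the infix -ene-.
The numbering direction is chosen so that numbering from this end puts the double bond at C-1 rather than C-8.
This places the double bond between C-1 and C-2; a bromo group at C-7; an ethyl group at C-5; an iodo group at C-9.
The substituents are ordered alphabetically, ignoring any di-/tri- multipliers.
Assembling the pieces gives 7-bromo-5-ethyl-9-iodonon-1-ene.

7-bromo-5-ethyl-9-iodonon-1-ene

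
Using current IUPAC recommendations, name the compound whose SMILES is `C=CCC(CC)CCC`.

The longest carbon chain that includes the multiple bond has 7 carbons, so the parent hydride is heptane.
The chain contains a C=C double bond, so the unsaturation ending is -ene.
Choose the numbering such that numbering from this end puts the double bond at C-1 rather than C-6.
With this numbering: the double bond between C-1 and C-2; an ethyl group at C-4.
Putting it together: 4-ethylhept-1-ene.

4-ethylhept-1-ene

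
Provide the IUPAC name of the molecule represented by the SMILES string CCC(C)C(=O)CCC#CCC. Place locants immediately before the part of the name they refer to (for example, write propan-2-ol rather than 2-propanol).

The longest chain bearing the carbonyl and the multiple bond is 10 carbons long (decane).
The principal characteristic group is a ketone (C=O on an internal carbon), named with the suffix -one.
There is one C≡C triple bond, indicated by the ending -yne.
Number the chain so that numbering from this end puts the carbonyl group at C-4 rather than C-7.
That gives the carbonyl at C-4; the triple bond between C-7 and C-8; a methyl group at C-3.
Putting it together: 3-methyldec-7-yn-4-one.

3-methyldec-7-yn-4-one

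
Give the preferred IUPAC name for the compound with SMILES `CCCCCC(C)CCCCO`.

5-methyldecan-1-ol

The longest chain bearing the –OH group is 10 carbons long (decane).
The principal characteristic group is an alcohol (–OH), named with the suffix -ol.
Choose the numbering such that numbering from this end puts the hydroxyl group at C-1 rather than C-10.
This places the hydroxyl at C-1; a methyl group at C-5.
Assembling the pieces gives 5-methyldecan-1-ol.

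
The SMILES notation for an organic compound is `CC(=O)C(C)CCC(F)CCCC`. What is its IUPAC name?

The longest chain bearing the carbonyl is 10 carbons long (decane).
The highest-priority functional group is a ketone (C=O on an internal carbon), so the name ends in -one.
The numbering direction is chosen so that numbering from this end puts the carbonyl group at C-2 rather than C-9.
This places the carbonyl at C-2; a fluoro group at C-6; a methyl group at C-3.
The substituents are ordered alphabetically, ignoring any di-/tri- multipliers.
Assembling the pieces gives 6-fluoro-3-methyldecan-2-one.

6-fluoro-3-methyldecan-2-one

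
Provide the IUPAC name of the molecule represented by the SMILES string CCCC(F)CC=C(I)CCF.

1,6-difluoro-3-iodonon-3-ene

The longest chain bearing the multiple bond is 9 carbons long (nonane).
A C=C double bond in the chain gives the infix -ene-.
Number the chain so that numbering from this end puts the double bond at C-3 rather than C-6.
With this numbering: the double bond between C-3 and C-4; fluoro groups at C-1 and C-6; an iodo group at C-3.
The substituents are ordered alphabetically, ignoring any di-/tri- multipliers.
Putting it together: 1,6-difluoro-3-iodonon-3-ene.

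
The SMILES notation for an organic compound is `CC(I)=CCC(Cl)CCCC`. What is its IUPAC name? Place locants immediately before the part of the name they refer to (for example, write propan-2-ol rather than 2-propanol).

5-chloro-2-iodonon-2-ene

The longest chain bearing the multiple bond is 9 carbons long (nonane).
There is one C=C double bond, indicated by the ending -ene.
Number the chain so that numbering from this end puts the double bond at C-2 rather than C-7.
This places the double bond between C-2 and C-3; a chloro group at C-5; an iodo group at C-2.
Substituent prefixes are cited in alphabetical order (multiplying prefixes like di-/tri- are ignored for ordering).
Putting it together: 5-chloro-2-iodonon-2-ene.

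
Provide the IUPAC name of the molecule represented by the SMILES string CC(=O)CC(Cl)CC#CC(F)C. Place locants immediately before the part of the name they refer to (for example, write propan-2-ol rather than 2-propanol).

4-chloro-8-fluoronon-6-yn-2-one

The longest carbon chain that includes the carbonyl and the multiple bond has 9 carbons, so the parent hydride is nonane.
The principal characteristic group is a ketone (C=O on an internal carbon), named with the suffix -one.
A C≡C triple bond in the chain gives the infix -yne-.
The numbering direction is chosen so that numbering from this end puts the carbonyl group at C-2 rather than C-8.
That gives the carbonyl at C-2; the triple bond between C-6 and C-7; a chloro group at C-4; a fluoro group at C-8.
Prefixes are listed alphabetically: chloro, fluoro.
Assembling the pieces gives 4-chloro-8-fluoronon-6-yn-2-one.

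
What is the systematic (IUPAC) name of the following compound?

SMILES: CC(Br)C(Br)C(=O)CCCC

Counting along the main chain through the carbonyl gives 8 carbons: the parent is octane.
The highest-priority functional group is a ketone (C=O on an internal carbon), so the name ends in -one.
Choose the numbering such that numbering from this end puts the carbonyl group at C-4 rather than C-5.
With this numbering: the carbonyl at C-4; bromo groups at C-2 and C-3.
Putting it together: 2,3-dibromooctan-4-one.

2,3-dibromooctan-4-one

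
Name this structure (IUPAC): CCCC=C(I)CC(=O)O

The longest carbon chain that includes the –COOH group and the multiple bond has 7 carbons, so the parent hydride is heptane.
The highest-priority functional group is a carboxylic acid (terminal –COOH), so the name ends in -oic acid.
A C=C double bond in the chain gives the infix -ene-.
The numbering direction is chosen so that the carboxylic acid carbon is C-1 by definition.
This places the double bond between C-3 and C-4; an iodo group at C-3.
The name is 3-iodohept-3-enoic acid.

3-iodohept-3-enoic acid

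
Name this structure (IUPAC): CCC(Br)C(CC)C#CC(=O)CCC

The longest carbon chain that includes the carbonyl and the multiple bond has 10 carbons, so the parent hydride is decane.
The highest-priority functional group is a ketone (C=O on an internal carbon), so the name ends in -one.
A C≡C triple bond in the chain gives the infix -yne-.
Number the chain so that numbering from this end puts the carbonyl group at C-4 rather than C-7.
With this numbering: the carbonyl at C-4; the triple bond between C-5 and C-6; a bromo group at C-8; an ethyl group at C-7.
Substituent prefixes are cited in alphabetical order (multiplying prefixes like di-/tri- are ignored for ordering).
The name is 8-bromo-7-ethyldec-5-yn-4-one.

8-bromo-7-ethyldec-5-yn-4-one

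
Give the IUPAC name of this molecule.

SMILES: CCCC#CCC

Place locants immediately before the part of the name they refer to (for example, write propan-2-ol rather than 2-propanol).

hept-3-yne

The longest carbon chain that includes the multiple bond has 7 carbons, so the parent hydride is heptane.
A C≡C triple bond in the chain gives the infix -yne-.
Number the chain so that numbering from this end puts the triple bond at C-3 rather than C-4.
With this numbering: the triple bond between C-3 and C-4.
Assembling the pieces gives hept-3-yne.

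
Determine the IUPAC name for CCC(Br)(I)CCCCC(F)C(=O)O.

Counting along the main chain through the –COOH group gives 9 carbons: the parent is nonane.
A carboxylic acid (terminal –COOH) is the principal characteristic group, giving the suffix -oic acid.
Choose the numbering such that the carboxylic acid carbon is C-1 by definition.
With this numbering: a bromo group at C-7; a fluoro group at C-2; an iodo group at C-7.
The substituents are ordered alphabetically, ignoring any di-/tri- multipliers.
Assembling the pieces gives 7-bromo-2-fluoro-7-iodononanoic acid.

7-bromo-2-fluoro-7-iodononanoic acid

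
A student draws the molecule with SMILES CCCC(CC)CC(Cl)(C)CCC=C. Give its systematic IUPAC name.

5-chloro-7-ethyl-5-methyldec-1-ene

Counting along the main chain through the multiple bond gives 10 carbons: the parent is decane.
The chain contains a C=C double bond, so the unsaturation ending is -ene.
Number the chain so that numbering from this end puts the double bond at C-1 rather than C-9.
This places the double bond between C-1 and C-2; a chloro group at C-5; an ethyl group at C-7; a methyl group at C-5.
The substituents are ordered alphabetically, ignoring any di-/tri- multipliers.
Assembling the pieces gives 5-chloro-7-ethyl-5-methyldec-1-ene.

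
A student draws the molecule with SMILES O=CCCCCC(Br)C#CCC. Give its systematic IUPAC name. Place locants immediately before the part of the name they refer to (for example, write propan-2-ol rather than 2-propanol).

6-bromodec-7-ynal

The longest carbon chain that includes the –CHO group and the multiple bond has 10 carbons, so the parent hydride is decane.
The principal characteristic group is an aldehyde (terminal –CHO), named with the suffix -al.
A C≡C triple bond in the chain gives the infix -yne-.
The numbering direction is chosen so that the aldehyde carbon is C-1 by definition.
With this numbering: the triple bond between C-7 and C-8; a bromo group at C-6.
Putting it together: 6-bromodec-7-ynal.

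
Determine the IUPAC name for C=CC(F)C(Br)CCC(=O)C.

5-bromo-6-fluorooct-7-en-2-one

The longest chain bearing the carbonyl and the multiple bond is 8 carbons long (octane).
The highest-priority functional group is a ketone (C=O on an internal carbon), so the name ends in -one.
A C=C double bond in the chain gives the infix -ene-.
Choose the numbering such that numbering from this end puts the carbonyl group at C-2 rather than C-7.
With this numbering: the carbonyl at C-2; the double bond between C-7 and C-8; a bromo group at C-5; a fluoro group at C-6.
The substituents are ordered alphabetically, ignoring any di-/tri- multipliers.
Assembling the pieces gives 5-bromo-6-fluorooct-7-en-2-one.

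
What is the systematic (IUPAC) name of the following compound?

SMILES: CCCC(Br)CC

The parent chain contains 6 carbons (hexane).
Number the chain so that the substituent locant set {3} is lower than {4} at the first point of difference.
This places a bromo group at C-3.
Assembling the pieces gives 3-bromohexane.

3-bromohexane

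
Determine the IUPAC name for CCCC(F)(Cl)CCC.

4-chloro-4-fluoroheptane

The longest continuous carbon chain has 7 atoms, so the parent hydride is heptane.
Both numbering directions give the same locant set; either may be used.
This places a chloro group at C-4; a fluoro group at C-4.
The substituents are ordered alphabetically, ignoring any di-/tri- multipliers.
The name is 4-chloro-4-fluoroheptane.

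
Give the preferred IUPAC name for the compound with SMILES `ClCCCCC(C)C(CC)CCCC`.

1-chloro-6-ethyl-5-methyldecane

The parent chain contains 10 carbons (decane).
Number the chain so that the substituent locant set {1,5,6} is lower than {5,6,10} at the first point of difference.
This places a chloro group at C-1; an ethyl group at C-6; a methyl group at C-5.
The substituents are ordered alphabetically, ignoring any di-/tri- multipliers.
Putting it together: 1-chloro-6-ethyl-5-methyldecane.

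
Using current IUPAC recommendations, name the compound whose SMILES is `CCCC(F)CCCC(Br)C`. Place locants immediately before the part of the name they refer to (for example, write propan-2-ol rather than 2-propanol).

The longest continuous carbon chain has 9 atoms, so the parent hydride is nonane.
Number the chain so that the substituent locant set {2,6} is lower than {4,8} at the first point of difference.
That gives a bromo group at C-2; a fluoro group at C-6.
The substituents are ordered alphabetically, ignoring any di-/tri- multipliers.
The name is 2-bromo-6-fluorononane.

2-bromo-6-fluorononane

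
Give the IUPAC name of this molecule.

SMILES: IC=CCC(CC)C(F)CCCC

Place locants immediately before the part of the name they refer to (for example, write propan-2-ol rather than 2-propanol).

4-ethyl-5-fluoro-1-iodonon-1-ene

Counting along the main chain through the multiple bond gives 9 carbons: the parent is nonane.
A C=C double bond in the chain gives the infix -ene-.
Choose the numbering such that numbering from this end puts the double bond at C-1 rather than C-8.
With this numbering: the double bond between C-1 and C-2; an ethyl group at C-4; a fluoro group at C-5; an iodo group at C-1.
The substituents are ordered alphabetically, ignoring any di-/tri- multipliers.
The name is 4-ethyl-5-fluoro-1-iodonon-1-ene.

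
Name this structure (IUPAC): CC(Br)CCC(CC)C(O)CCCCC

2-bromo-5-ethylundecan-6-ol

Counting along the main chain through the –OH group gives 11 carbons: the parent is undecane.
The principal characteristic group is an alcohol (–OH), named with the suffix -ol.
The numbering direction is chosen so that the substituent locant set {2,5} is lower than {7,10} at the first point of difference.
That gives the hydroxyl at C-6; a bromo group at C-2; an ethyl group at C-5.
The substituents are ordered alphabetically, ignoring any di-/tri- multipliers.
Assembling the pieces gives 2-bromo-5-ethylundecan-6-ol.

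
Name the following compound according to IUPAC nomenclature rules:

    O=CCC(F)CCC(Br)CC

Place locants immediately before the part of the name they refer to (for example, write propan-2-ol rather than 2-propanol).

The longest chain bearing the –CHO group is 8 carbons long (octane).
An aldehyde (terminal –CHO) is the principal characteristic group, giving the suffix -al.
Number the chain so that the aldehyde carbon is C-1 by definition.
This places a bromo group at C-6; a fluoro group at C-3.
Prefixes are listed alphabetically: bromo, fluoro.
Putting it together: 6-bromo-3-fluorooctanal.

6-bromo-3-fluorooctanal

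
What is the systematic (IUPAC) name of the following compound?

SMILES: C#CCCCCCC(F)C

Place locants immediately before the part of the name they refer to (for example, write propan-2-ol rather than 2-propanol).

The longest chain bearing the multiple bond is 9 carbons long (nonane).
A C≡C triple bond in the chain gives the infix -yne-.
The numbering direction is chosen so that numbering from this end puts the triple bond at C-1 rather than C-8.
With this numbering: the triple bond between C-1 and C-2; a fluoro group at C-8.
Assembling the pieces gives 8-fluoronon-1-yne.

8-fluoronon-1-yne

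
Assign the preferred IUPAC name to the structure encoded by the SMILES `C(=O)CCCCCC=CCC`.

The longest carbon chain that includes the –CHO group and the multiple bond has 10 carbons, so the parent hydride is decane.
An aldehyde (terminal –CHO) is the principal characteristic group, giving the suffix -al.
The chain contains a C=C double bond, so the unsaturation ending is -ene.
The numbering direction is chosen so that the aldehyde carbon is C-1 by definition.
With this numbering: the double bond between C-7 and C-8.
Putting it together: dec-7-enal.

dec-7-enal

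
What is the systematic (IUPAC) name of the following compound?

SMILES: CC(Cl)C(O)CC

The longest carbon chain that includes the –OH group has 5 carbons, so the parent hydride is pentane.
An alcohol (–OH) is the principal characteristic group, giving the suffix -ol.
Number the chain so that the substituent locant set {2} is lower than {4} at the first point of difference.
This places the hydroxyl at C-3; a chloro group at C-2.
Putting it together: 2-chloropentan-3-ol.

2-chloropentan-3-ol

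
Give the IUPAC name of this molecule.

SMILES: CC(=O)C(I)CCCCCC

3-iodononan-2-one

The longest chain bearing the carbonyl is 9 carbons long (nonane).
The highest-priority functional group is a ketone (C=O on an internal carbon), so the name ends in -one.
Number the chain so that numbering from this end puts the carbonyl group at C-2 rather than C-8.
This places the carbonyl at C-2; an iodo group at C-3.
Assembling the pieces gives 3-iodononan-2-one.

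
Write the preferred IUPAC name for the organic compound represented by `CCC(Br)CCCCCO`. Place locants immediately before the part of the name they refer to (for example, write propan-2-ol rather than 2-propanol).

The longest chain bearing the –OH group is 8 carbons long (octane).
An alcohol (–OH) is the principal characteristic group, giving the suffix -ol.
The numbering direction is chosen so that numbering from this end puts the hydroxyl group at C-1 rather than C-8.
That gives the hydroxyl at C-1; a bromo group at C-6.
The name is 6-bromooctan-1-ol.

6-bromooctan-1-ol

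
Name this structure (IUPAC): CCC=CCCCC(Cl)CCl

The longest chain bearing the multiple bond is 9 carbons long (nonane).
There is one C=C double bond, indicated by the ending -ene.
Number the chain so that numbering from this end puts the double bond at C-3 rather than C-6.
That gives the double bond between C-3 and C-4; chloro groups at C-8 and C-9.
Putting it together: 8,9-dichloronon-3-ene.

8,9-dichloronon-3-ene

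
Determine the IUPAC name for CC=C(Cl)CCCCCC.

3-chloronon-2-ene

The longest chain bearing the multiple bond is 9 carbons long (nonane).
There is one C=C double bond, indicated by the ending -ene.
Choose the numbering such that numbering from this end puts the double bond at C-2 rather than C-7.
That gives the double bond between C-2 and C-3; a chloro group at C-3.
The name is 3-chloronon-2-ene.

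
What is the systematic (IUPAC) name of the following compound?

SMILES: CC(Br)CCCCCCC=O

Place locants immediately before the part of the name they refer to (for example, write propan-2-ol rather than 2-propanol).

The longest carbon chain that includes the –CHO group has 9 carbons, so the parent hydride is nonane.
The principal characteristic group is an aldehyde (terminal –CHO), named with the suffix -al.
Number the chain so that the aldehyde carbon is C-1 by definition.
That gives a bromo group at C-8.
Putting it together: 8-bromononanal.

8-bromononanal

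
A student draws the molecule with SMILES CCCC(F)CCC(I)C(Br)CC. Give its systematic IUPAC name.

3-bromo-7-fluoro-4-iododecane

The longest continuous carbon chain has 10 atoms, so the parent hydride is decane.
Choose the numbering such that the substituent locant set {3,4,7} is lower than {4,7,8} at the first point of difference.
That gives a bromo group at C-3; a fluoro group at C-7; an iodo group at C-4.
The substituents are ordered alphabetically, ignoring any di-/tri- multipliers.
Putting it together: 3-bromo-7-fluoro-4-iododecane.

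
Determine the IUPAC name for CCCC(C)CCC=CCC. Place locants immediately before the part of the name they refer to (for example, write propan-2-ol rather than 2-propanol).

7-methyldec-3-ene

Counting along the main chain through the multiple bond gives 10 carbons: the parent is decane.
The chain contains a C=C double bond, so the unsaturation ending is -ene.
The numbering direction is chosen so that numbering from this end puts the double bond at C-3 rather than C-7.
This places the double bond between C-3 and C-4; a methyl group at C-7.
Assembling the pieces gives 7-methyldec-3-ene.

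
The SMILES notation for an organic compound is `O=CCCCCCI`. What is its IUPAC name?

6-iodohexanal

The longest carbon chain that includes the –CHO group has 6 carbons, so the parent hydride is hexane.
An aldehyde (terminal –CHO) is the principal characteristic group, giving the suffix -al.
The numbering direction is chosen so that the aldehyde carbon is C-1 by definition.
With this numbering: an iodo group at C-6.
Putting it together: 6-iodohexanal.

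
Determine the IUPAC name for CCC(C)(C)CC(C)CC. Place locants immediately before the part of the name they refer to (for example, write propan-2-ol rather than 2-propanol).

The longest continuous carbon chain has 7 atoms, so the parent hydride is heptane.
The numbering direction is chosen so that the substituent locant set {3,3,5} is lower than {3,5,5} at the first point of difference.
This places methyl groups at C-3 (×2) and C-5.
Putting it together: 3,3,5-trimethylheptane.

3,3,5-trimethylheptane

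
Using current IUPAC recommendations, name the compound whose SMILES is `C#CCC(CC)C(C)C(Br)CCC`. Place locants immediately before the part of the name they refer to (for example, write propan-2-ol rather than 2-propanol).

6-bromo-4-ethyl-5-methylnon-1-yne

The longest carbon chain that includes the multiple bond has 9 carbons, so the parent hydride is nonane.
A C≡C triple bond in the chain gives the infix -yne-.
Choose the numbering such that numbering from this end puts the triple bond at C-1 rather than C-8.
That gives the triple bond between C-1 and C-2; a bromo group at C-6; an ethyl group at C-4; a methyl group at C-5.
Substituent prefixes are cited in alphabetical order (multiplying prefixes like di-/tri- are ignored for ordering).
Assembling the pieces gives 6-bromo-4-ethyl-5-methylnon-1-yne.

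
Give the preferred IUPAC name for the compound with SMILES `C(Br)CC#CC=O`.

5-bromopent-2-ynal

The longest chain bearing the –CHO group and the multiple bond is 5 carbons long (pentane).
The highest-priority functional group is an aldehyde (terminal –CHO), so the name ends in -al.
The chain contains a C≡C triple bond, so the unsaturation ending is -yne.
The numbering direction is chosen so that the aldehyde carbon is C-1 by definition.
With this numbering: the triple bond between C-2 and C-3; a bromo group at C-5.
Putting it together: 5-bromopent-2-ynal.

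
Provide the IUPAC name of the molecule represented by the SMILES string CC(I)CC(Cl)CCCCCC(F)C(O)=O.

8-chloro-2-fluoro-10-iodoundecanoic acid

Counting along the main chain through the –COOH group gives 11 carbons: the parent is undecane.
A carboxylic acid (terminal –COOH) is the principal characteristic group, giving the suffix -oic acid.
The numbering direction is chosen so that the carboxylic acid carbon is C-1 by definition.
That gives a chloro group at C-8; a fluoro group at C-2; an iodo group at C-10.
Substituent prefixes are cited in alphabetical order (multiplying prefixes like di-/tri- are ignored for ordering).
Putting it together: 8-chloro-2-fluoro-10-iodoundecanoic acid.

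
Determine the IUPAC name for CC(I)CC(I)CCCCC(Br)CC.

The longest continuous carbon chain has 11 atoms, so the parent hydride is undecane.
The numbering direction is chosen so that the substituent locant set {2,4,9} is lower than {3,8,10} at the first point of difference.
This places a bromo group at C-9; iodo groups at C-2 and C-4.
The substituents are ordered alphabetically, ignoring any di-/tri- multipliers.
Assembling the pieces gives 9-bromo-2,4-diiodoundecane.

9-bromo-2,4-diiodoundecane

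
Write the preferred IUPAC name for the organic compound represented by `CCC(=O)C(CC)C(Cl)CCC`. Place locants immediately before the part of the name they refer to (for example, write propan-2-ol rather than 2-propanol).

The longest chain bearing the carbonyl is 8 carbons long (octane).
The highest-priority functional group is a ketone (C=O on an internal carbon), so the name ends in -one.
Choose the numbering such that numbering from this end puts the carbonyl group at C-3 rather than C-6.
This places the carbonyl at C-3; a chloro group at C-5; an ethyl group at C-4.
The substituents are ordered alphabetically, ignoring any di-/tri- multipliers.
Assembling the pieces gives 5-chloro-4-ethyloctan-3-one.

5-chloro-4-ethyloctan-3-one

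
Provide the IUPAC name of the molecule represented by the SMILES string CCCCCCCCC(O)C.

decan-2-ol

The longest carbon chain that includes the –OH group has 10 carbons, so the parent hydride is decane.
The highest-priority functional group is an alcohol (–OH), so the name ends in -ol.
The numbering direction is chosen so that numbering from this end puts the hydroxyl group at C-2 rather than C-9.
This places the hydroxyl at C-2.
The name is decan-2-ol.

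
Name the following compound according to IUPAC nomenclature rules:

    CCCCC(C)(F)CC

The longest carbon chain is 7 atoms: the parent is heptane.
The numbering direction is chosen so that the substituent locant set {3,3} is lower than {5,5} at the first point of difference.
This places a fluoro group at C-3; a methyl group at C-3.
Prefixes are listed alphabetically: fluoro, methyl.
Assembling the pieces gives 3-fluoro-3-methylheptane.

3-fluoro-3-methylheptane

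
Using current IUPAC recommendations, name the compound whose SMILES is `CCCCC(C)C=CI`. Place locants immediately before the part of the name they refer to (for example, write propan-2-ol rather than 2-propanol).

1-iodo-3-methylhept-1-ene

The longest carbon chain that includes the multiple bond has 7 carbons, so the parent hydride is heptane.
There is one C=C double bond, indicated by the ending -ene.
Choose the numbering such that numbering from this end puts the double bond at C-1 rather than C-6.
That gives the double bond between C-1 and C-2; an iodo group at C-1; a methyl group at C-3.
The substituents are ordered alphabetically, ignoring any di-/tri- multipliers.
The name is 1-iodo-3-methylhept-1-ene.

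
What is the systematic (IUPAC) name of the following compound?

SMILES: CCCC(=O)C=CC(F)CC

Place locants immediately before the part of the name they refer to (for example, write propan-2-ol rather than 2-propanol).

Counting along the main chain through the carbonyl and the multiple bond gives 9 carbons: the parent is nonane.
The highest-priority functional group is a ketone (C=O on an internal carbon), so the name ends in -one.
A C=C double bond in the chain gives the infix -ene-.
The numbering direction is chosen so that numbering from this end puts the carbonyl group at C-4 rather than C-6.
That gives the carbonyl at C-4; the double bond between C-5 and C-6; a fluoro group at C-7.
Assembling the pieces gives 7-fluoronon-5-en-4-one.

7-fluoronon-5-en-4-one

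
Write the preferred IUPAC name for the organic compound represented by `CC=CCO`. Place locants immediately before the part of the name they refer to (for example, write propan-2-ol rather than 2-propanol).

The longest carbon chain that includes the –OH group and the multiple bond has 4 carbons, so the parent hydride is butane.
The highest-priority functional group is an alcohol (–OH), so the name ends in -ol.
A C=C double bond in the chain gives the infix -ene-.
Number the chain so that numbering from this end puts the hydroxyl group at C-1 rather than C-4.
With this numbering: the hydroxyl at C-1; the double bond between C-2 and C-3.
Putting it together: but-2-en-1-ol.

but-2-en-1-ol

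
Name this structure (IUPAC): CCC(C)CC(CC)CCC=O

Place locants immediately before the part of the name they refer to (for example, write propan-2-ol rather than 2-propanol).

Counting along the main chain through the –CHO group gives 8 carbons: the parent is octane.
The principal characteristic group is an aldehyde (terminal –CHO), named with the suffix -al.
The numbering direction is chosen so that the aldehyde carbon is C-1 by definition.
This places an ethyl group at C-4; a methyl group at C-6.
Substituent prefixes are cited in alphabetical order (multiplying prefixes like di-/tri- are ignored for ordering).
The name is 4-ethyl-6-methyloctanal.

4-ethyl-6-methyloctanal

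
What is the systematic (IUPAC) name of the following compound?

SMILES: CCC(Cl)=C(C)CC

3-chloro-4-methylhex-3-ene

The longest carbon chain that includes the multiple bond has 6 carbons, so the parent hydride is hexane.
There is one C=C double bond, indicated by the ending -ene.
Number the chain so that the locant sets are identical either way, so the alphabetically earlier chloro substituent takes the lower locant (3 rather than 4).
With this numbering: the double bond between C-3 and C-4; a chloro group at C-3; a methyl group at C-4.
The substituents are ordered alphabetically, ignoring any di-/tri- multipliers.
Putting it together: 3-chloro-4-methylhex-3-ene.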